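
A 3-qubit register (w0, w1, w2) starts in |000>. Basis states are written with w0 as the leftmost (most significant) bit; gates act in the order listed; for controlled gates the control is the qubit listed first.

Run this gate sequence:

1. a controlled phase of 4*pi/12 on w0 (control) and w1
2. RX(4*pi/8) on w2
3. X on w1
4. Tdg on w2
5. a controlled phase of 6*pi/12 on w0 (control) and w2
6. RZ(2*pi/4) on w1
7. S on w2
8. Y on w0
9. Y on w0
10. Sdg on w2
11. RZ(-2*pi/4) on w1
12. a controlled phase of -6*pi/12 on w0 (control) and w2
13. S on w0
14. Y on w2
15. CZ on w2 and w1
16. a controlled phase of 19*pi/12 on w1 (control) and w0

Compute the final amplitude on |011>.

The final state's coefficient on |011> equals -sqrt(2)*I/2. Key observation: the block from step 5 through step 12 cancels to the identity and can be dropped.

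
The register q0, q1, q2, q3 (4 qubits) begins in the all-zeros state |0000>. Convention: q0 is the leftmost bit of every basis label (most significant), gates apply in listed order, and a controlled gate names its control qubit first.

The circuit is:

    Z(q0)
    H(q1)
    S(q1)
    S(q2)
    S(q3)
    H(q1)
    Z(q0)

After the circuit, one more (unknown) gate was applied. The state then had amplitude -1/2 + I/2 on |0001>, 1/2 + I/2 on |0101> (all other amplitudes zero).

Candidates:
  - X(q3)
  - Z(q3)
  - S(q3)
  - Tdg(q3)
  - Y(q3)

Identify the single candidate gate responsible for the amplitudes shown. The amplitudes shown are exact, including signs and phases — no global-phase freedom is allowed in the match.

The unique candidate consistent with the amplitudes is Y(q3).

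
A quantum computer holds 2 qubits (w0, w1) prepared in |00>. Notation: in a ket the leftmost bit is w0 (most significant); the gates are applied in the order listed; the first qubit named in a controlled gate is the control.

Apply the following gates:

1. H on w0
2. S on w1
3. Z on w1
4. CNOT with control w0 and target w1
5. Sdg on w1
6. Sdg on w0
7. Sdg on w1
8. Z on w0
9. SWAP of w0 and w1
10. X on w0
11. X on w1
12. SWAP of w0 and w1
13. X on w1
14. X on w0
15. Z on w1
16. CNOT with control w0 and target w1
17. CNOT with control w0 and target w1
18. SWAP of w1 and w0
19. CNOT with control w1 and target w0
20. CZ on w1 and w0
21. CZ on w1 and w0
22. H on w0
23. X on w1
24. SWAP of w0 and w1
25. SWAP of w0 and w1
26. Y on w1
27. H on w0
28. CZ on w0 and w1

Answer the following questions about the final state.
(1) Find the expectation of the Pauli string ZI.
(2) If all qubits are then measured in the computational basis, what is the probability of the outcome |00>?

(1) The expectation value of ZI is 1.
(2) Outcome |00> occurs with probability 1/2.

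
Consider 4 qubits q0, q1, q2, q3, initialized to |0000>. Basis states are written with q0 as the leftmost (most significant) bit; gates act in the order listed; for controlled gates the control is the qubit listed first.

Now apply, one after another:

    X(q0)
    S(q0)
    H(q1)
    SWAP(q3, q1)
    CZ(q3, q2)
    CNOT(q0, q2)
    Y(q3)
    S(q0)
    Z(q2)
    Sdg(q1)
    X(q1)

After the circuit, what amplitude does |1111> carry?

The final state's coefficient on |1111> equals sqrt(2)*I/2.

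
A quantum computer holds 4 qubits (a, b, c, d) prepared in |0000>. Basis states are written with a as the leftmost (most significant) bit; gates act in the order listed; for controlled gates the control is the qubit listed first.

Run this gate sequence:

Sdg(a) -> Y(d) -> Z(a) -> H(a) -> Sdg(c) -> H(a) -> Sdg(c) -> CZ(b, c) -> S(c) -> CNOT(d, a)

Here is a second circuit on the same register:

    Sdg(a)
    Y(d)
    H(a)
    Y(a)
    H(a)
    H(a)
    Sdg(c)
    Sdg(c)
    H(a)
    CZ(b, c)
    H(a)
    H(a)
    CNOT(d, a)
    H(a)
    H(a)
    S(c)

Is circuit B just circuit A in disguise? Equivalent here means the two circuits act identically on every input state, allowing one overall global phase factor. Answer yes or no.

No: there is an input state on which the two circuits produce genuinely different outputs (not merely differing by a phase).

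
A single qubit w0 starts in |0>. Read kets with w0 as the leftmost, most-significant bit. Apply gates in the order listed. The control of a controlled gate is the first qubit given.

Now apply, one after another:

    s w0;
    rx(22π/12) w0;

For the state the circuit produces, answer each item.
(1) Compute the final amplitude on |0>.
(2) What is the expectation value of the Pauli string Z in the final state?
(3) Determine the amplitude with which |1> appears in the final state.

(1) The amplitude on |0> is -sqrt(6)/4 - sqrt(2)/4.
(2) The observable Z averages to sqrt(3)/2.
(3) The final state's coefficient on |1> equals I*(-sqrt(6) + sqrt(2))/4.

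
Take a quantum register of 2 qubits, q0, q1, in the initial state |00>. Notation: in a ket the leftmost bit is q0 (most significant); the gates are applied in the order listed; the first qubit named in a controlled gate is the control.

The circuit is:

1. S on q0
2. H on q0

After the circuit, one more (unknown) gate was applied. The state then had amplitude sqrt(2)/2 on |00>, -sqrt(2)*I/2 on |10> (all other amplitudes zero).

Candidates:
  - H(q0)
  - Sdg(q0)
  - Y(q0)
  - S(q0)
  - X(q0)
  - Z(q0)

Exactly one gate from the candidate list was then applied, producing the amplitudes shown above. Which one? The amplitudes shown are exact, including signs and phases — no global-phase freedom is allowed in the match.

The unique candidate consistent with the amplitudes is Sdg(q0).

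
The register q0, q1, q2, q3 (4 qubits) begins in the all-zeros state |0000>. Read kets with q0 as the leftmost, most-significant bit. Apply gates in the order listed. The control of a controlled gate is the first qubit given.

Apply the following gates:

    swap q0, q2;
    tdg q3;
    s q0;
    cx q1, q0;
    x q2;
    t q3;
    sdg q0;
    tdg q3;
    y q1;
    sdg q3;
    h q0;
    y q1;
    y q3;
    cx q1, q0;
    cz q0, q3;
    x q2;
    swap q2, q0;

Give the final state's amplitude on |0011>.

|0011> carries amplitude -sqrt(2)*I/2 in the final state.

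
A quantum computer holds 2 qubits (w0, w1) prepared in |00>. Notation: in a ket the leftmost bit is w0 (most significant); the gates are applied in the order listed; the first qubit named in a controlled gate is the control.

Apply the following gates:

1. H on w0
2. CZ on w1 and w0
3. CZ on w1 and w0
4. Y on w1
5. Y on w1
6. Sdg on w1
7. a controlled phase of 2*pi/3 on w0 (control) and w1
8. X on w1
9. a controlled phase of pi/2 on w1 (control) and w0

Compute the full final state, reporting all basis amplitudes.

After the circuit, the state carries amplitude 0 on |00>, sqrt(2)/2 on |01>, 0 on |10>, sqrt(2)*I/2 on |11>.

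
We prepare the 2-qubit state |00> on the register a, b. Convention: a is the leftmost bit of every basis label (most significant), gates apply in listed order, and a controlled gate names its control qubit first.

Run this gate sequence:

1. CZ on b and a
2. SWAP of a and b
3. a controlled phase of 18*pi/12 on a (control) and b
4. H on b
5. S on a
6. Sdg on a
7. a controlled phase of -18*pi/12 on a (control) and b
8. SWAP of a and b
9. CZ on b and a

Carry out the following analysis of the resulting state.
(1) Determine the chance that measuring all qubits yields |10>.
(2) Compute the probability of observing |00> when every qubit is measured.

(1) The probability of measuring |10> is 1/2.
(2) The probability of measuring |00> is 1/2.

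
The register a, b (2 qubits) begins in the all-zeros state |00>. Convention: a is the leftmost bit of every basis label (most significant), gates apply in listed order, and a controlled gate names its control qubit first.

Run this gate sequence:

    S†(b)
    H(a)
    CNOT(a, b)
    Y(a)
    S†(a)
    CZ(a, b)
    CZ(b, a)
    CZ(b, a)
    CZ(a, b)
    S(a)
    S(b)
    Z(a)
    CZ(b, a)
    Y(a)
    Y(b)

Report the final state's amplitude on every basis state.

The resulting statevector has amplitude 0 on |00>, -sqrt(2)*I/2 on |01>, sqrt(2)/2 on |10>, 0 on |11>. Key observation: steps 5-10 multiply out to the identity, so the circuit reduces to the remaining gates.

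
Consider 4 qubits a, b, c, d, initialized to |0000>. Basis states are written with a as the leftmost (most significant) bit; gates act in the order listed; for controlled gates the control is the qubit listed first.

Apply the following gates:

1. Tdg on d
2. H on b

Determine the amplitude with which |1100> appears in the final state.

The final state's coefficient on |1100> equals 0.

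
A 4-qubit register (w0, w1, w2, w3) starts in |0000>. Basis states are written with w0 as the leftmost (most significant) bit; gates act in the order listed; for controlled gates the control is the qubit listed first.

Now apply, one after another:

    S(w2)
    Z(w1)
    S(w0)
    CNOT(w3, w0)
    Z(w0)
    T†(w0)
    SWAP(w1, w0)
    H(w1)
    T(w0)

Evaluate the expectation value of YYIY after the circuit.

In the final state, YYIY has expectation 0.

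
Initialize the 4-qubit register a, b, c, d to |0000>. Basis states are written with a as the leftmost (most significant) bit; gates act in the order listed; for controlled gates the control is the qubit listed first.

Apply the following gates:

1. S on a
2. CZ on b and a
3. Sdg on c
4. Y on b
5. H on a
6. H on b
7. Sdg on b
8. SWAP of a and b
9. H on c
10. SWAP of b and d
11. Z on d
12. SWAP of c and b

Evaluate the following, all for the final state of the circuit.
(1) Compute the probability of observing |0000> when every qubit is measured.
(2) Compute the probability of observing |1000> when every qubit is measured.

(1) A full measurement returns |0000> with probability 1/8.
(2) Outcome |1000> occurs with probability 1/8.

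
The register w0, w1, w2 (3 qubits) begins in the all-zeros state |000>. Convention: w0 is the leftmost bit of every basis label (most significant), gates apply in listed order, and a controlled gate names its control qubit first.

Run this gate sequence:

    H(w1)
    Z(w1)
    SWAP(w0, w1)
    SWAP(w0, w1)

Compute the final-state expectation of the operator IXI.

In the final state, IXI has expectation -1. Key observation: steps 3-4 multiply out to the identity, so the circuit reduces to the remaining gates.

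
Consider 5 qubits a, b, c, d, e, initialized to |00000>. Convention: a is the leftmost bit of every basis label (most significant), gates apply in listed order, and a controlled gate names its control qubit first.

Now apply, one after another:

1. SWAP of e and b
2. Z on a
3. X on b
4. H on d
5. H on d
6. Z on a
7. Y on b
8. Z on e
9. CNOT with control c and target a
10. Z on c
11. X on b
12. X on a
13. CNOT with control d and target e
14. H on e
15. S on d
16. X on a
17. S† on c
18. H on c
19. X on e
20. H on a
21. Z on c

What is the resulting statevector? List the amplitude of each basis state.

After the circuit, the state carries amplitude -sqrt(2)*I/4 on |01000>, -sqrt(2)*I/4 on |01001>, sqrt(2)*I/4 on |01100>, sqrt(2)*I/4 on |01101>, -sqrt(2)*I/4 on |11000>, -sqrt(2)*I/4 on |11001>, sqrt(2)*I/4 on |11100>, sqrt(2)*I/4 on |11101>, and 0 on every other basis state. Key observation: steps 4-5 multiply out to the identity, so the circuit reduces to the remaining gates.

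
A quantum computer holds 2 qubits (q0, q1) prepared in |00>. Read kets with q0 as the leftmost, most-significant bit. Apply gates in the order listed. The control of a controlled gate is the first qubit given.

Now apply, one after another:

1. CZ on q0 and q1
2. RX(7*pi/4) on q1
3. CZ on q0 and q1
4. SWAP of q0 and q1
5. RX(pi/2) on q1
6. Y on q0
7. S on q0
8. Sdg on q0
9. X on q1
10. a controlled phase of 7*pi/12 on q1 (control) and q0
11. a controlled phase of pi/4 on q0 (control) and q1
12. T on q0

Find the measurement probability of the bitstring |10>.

Outcome |10> occurs with probability sqrt(2)/8 + 1/4. Key observation: the block from step 7 through step 8 cancels to the identity and can be dropped.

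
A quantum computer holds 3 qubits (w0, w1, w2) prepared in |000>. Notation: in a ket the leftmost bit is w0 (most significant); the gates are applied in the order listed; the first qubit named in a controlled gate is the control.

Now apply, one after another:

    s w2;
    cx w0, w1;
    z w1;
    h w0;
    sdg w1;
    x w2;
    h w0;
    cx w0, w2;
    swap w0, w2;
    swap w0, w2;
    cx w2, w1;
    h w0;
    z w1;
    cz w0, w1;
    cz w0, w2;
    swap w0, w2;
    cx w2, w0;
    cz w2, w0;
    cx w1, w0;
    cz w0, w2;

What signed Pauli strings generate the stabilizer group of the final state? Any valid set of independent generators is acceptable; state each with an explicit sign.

The final state is stabilized by the group generated by -XIX, +ZIZ, -IZI; other independent generating sets are equally valid. Key observation: gates 9-10 undo each other exactly, leaving only the rest of the circuit to track.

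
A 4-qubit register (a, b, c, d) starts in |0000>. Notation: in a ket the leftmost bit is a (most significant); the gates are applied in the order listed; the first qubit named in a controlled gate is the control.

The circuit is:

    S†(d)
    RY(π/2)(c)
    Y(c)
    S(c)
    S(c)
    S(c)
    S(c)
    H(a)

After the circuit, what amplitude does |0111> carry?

|0111> carries amplitude 0 in the final state. Key observation: the block from step 4 through step 7 cancels to the identity and can be dropped.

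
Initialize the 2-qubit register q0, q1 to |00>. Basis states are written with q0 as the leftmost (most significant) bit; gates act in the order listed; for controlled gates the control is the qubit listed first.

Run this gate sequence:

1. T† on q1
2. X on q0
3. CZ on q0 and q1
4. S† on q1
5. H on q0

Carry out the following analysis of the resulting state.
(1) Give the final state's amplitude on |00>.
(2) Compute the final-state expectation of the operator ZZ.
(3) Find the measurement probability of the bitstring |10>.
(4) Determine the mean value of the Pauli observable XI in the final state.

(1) |00> carries amplitude sqrt(2)/2 in the final state.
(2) The observable ZZ averages to 0.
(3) Outcome |10> occurs with probability 1/2.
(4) The observable XI averages to -1.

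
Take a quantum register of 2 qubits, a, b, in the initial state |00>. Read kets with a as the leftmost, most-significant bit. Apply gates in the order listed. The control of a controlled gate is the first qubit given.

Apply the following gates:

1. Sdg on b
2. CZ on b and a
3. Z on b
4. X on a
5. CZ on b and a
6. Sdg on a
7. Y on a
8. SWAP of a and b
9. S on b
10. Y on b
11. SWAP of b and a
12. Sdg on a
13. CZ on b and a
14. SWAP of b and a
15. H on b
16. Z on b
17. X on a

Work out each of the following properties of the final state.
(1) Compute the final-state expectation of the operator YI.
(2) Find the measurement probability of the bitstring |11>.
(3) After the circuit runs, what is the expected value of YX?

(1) The observable YI averages to 0.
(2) The probability of measuring |11> is 1/2.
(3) In the final state, YX has expectation 0.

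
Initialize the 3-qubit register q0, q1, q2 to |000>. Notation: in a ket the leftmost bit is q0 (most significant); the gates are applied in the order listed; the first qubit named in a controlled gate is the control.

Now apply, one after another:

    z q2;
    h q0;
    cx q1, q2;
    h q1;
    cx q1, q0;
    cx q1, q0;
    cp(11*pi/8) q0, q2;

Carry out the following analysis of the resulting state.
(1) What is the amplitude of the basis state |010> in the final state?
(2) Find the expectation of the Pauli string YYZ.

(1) |010> carries amplitude 1/2 in the final state.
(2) The observable YYZ averages to 0.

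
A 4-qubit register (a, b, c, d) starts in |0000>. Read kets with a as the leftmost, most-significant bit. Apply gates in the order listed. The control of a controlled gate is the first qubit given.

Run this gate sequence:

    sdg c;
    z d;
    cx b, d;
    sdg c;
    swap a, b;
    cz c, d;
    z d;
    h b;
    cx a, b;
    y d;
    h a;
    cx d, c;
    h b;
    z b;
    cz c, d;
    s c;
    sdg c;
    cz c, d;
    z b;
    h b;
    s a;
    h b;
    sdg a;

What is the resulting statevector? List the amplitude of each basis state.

The resulting statevector has amplitude sqrt(2)*I/2 on |0011>, sqrt(2)*I/2 on |1011>, and 0 on every other basis state. Key observation: steps 13-20 multiply out to the identity, so the circuit reduces to the remaining gates.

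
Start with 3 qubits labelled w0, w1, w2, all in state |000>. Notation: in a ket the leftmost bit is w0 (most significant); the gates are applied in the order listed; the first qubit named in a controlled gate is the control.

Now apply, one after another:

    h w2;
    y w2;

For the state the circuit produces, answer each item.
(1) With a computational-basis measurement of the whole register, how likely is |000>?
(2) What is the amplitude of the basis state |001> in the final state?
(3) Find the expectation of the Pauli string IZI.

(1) The probability of measuring |000> is 1/2.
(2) The final state's coefficient on |001> equals sqrt(2)*I/2.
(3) In the final state, IZI has expectation 1.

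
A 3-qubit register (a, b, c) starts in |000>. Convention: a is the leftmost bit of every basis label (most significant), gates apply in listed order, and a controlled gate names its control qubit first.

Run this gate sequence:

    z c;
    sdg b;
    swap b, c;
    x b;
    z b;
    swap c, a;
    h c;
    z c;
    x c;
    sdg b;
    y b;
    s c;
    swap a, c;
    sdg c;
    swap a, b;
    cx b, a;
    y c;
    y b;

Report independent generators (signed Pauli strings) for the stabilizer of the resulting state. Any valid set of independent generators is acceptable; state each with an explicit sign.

The final state is stabilized by the group generated by -XYI, -ZZI, -IIZ; other independent generating sets are equally valid.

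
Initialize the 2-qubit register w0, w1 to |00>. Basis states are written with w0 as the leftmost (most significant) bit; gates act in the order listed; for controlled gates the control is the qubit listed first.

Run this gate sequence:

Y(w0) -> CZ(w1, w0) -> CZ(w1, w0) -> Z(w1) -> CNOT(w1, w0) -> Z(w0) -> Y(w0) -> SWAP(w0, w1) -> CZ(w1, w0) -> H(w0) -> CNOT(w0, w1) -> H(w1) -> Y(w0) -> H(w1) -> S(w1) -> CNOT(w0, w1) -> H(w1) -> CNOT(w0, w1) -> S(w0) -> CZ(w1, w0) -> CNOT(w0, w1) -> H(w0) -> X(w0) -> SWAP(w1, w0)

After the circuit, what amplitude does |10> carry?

The amplitude on |10> is sqrt(2)/2.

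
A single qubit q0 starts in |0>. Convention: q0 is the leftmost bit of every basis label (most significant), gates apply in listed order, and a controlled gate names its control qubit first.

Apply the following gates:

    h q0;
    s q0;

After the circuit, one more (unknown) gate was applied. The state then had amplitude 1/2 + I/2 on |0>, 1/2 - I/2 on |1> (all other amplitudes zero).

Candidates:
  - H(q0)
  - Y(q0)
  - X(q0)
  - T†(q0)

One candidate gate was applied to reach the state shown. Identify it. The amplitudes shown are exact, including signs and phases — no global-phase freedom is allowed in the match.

The unique candidate consistent with the amplitudes is H(q0).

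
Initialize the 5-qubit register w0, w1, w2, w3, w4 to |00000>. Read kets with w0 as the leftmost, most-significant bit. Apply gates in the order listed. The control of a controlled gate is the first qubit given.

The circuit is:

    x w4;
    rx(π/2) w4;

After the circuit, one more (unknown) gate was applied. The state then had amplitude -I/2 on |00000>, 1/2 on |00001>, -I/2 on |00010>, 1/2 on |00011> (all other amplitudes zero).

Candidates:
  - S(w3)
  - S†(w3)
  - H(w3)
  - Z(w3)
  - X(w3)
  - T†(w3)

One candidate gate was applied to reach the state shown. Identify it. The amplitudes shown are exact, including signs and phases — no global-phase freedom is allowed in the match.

The applied gate was H(w3).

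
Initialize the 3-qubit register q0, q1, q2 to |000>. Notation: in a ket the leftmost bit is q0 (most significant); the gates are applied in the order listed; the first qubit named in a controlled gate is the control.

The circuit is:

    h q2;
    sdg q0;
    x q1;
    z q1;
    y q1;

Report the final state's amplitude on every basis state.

The resulting statevector has amplitude sqrt(2)*I/2 on |000>, sqrt(2)*I/2 on |001>, and 0 on every other basis state.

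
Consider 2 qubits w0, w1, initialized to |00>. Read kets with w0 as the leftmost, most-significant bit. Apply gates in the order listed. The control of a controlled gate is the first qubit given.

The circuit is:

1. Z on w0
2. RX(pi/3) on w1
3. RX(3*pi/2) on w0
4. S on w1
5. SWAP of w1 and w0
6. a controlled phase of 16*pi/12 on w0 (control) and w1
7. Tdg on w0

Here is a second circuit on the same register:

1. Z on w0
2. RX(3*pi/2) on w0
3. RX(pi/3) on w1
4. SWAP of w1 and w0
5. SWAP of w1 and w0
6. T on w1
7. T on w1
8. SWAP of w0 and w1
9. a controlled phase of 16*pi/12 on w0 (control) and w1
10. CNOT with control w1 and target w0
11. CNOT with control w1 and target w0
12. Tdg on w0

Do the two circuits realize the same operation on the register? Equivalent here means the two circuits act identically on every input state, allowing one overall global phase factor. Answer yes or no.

Yes: on every input state the two circuits agree up to one overall phase factor.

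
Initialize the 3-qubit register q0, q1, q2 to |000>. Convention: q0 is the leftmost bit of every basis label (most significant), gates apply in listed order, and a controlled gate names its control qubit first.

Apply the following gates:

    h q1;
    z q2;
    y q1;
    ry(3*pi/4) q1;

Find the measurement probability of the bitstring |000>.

Outcome |000> occurs with probability sqrt(2)/4 + 1/2.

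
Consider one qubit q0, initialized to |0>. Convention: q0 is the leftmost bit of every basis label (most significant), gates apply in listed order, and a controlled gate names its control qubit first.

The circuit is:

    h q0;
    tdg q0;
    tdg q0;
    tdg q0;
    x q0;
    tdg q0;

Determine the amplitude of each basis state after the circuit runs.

The resulting statevector has amplitude -sqrt(2)*exp(I*pi/4)/2 on |0>, -sqrt(2)*exp(3*I*pi/4)/2 on |1>.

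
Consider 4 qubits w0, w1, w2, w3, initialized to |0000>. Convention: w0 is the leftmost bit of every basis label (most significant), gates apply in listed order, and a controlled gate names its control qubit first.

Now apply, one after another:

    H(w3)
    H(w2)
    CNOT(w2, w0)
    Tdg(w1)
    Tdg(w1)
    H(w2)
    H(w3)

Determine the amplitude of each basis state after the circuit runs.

The resulting statevector has amplitude 1/2 on |0000>, 1/2 on |0010>, 1/2 on |1000>, -1/2 on |1010>, and 0 on every other basis state.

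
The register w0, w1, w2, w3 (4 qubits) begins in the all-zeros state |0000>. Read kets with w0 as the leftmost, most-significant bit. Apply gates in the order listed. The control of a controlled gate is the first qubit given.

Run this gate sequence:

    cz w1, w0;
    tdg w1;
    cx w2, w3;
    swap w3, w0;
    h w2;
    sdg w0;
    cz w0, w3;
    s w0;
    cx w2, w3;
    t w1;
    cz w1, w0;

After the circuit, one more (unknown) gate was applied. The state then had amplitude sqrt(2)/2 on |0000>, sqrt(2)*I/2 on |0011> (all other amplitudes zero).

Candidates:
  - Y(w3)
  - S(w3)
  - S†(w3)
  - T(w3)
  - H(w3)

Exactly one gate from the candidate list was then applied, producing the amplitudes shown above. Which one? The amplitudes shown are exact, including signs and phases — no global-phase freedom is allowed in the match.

It was S(w3) that produced the state shown.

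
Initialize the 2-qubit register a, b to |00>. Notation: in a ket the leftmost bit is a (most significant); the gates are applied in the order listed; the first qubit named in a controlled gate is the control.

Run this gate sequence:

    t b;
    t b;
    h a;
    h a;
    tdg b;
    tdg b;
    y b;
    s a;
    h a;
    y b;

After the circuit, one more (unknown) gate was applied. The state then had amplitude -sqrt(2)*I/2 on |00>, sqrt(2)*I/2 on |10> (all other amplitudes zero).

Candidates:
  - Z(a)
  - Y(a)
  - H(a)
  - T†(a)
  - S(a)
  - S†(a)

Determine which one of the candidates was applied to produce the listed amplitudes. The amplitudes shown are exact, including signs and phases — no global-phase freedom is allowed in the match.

It was Y(a) that produced the state shown. Key observation: the block from step 1 through step 6 cancels to the identity and can be dropped.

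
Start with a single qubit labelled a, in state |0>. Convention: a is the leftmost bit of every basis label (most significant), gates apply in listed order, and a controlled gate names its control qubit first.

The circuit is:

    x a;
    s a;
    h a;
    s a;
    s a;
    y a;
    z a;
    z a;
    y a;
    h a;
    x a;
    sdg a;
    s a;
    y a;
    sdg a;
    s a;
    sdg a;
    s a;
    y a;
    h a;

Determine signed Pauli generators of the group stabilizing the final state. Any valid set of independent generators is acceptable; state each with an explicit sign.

The final state is stabilized by the group generated by -X; other independent generating sets are equally valid.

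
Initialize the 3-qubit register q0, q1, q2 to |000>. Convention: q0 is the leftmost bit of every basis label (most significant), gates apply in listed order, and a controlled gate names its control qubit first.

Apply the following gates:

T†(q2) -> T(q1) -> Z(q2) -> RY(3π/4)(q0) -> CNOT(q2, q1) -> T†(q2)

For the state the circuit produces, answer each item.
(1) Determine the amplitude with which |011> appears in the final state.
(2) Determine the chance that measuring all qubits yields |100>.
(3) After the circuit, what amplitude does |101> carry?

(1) The final state's coefficient on |011> equals 0.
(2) Outcome |100> occurs with probability sqrt(2)/4 + 1/2.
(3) The amplitude on |101> is 0.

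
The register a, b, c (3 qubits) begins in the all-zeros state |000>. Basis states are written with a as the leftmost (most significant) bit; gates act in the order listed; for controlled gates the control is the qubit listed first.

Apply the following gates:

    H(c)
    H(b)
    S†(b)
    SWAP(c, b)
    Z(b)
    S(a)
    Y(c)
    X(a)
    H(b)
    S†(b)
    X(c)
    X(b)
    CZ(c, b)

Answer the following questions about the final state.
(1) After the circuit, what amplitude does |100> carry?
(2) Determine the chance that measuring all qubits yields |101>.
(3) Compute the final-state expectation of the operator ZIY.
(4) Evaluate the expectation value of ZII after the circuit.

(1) |100> carries amplitude sqrt(2)/2 in the final state.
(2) A full measurement returns |101> with probability 1/2.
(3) The expectation value of ZIY is -1.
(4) The observable ZII averages to -1.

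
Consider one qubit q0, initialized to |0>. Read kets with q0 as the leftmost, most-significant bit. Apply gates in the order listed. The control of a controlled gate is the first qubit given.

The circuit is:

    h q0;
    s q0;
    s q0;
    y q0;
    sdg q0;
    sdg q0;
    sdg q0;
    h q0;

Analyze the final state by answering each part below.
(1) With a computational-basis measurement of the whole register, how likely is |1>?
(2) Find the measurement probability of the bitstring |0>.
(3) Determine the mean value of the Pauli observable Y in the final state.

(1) The probability of measuring |1> is 1/2.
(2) Outcome |0> occurs with probability 1/2.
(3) The expectation value of Y is -1.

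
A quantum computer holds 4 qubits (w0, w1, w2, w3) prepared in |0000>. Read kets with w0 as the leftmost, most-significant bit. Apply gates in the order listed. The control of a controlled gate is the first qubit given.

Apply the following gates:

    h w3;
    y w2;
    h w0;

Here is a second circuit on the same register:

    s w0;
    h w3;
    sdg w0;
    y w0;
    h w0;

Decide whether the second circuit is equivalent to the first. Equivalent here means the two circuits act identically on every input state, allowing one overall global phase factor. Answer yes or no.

No, they are not equivalent — no single phase factor reconciles the two unitaries.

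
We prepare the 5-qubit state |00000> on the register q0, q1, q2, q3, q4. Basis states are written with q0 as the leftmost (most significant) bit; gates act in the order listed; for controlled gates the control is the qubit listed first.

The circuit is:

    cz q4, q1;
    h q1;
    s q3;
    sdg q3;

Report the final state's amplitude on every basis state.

The final amplitudes are sqrt(2)/2 on |00000>, sqrt(2)/2 on |01000>, and 0 on every other basis state. Key observation: the block from step 3 through step 4 cancels to the identity and can be dropped.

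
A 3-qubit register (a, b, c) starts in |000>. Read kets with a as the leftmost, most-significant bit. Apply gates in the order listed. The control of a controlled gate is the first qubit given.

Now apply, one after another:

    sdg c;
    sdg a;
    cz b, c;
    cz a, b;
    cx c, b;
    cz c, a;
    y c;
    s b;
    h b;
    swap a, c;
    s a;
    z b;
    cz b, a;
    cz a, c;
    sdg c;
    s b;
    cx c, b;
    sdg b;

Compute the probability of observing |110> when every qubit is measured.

A full measurement returns |110> with probability 1/2.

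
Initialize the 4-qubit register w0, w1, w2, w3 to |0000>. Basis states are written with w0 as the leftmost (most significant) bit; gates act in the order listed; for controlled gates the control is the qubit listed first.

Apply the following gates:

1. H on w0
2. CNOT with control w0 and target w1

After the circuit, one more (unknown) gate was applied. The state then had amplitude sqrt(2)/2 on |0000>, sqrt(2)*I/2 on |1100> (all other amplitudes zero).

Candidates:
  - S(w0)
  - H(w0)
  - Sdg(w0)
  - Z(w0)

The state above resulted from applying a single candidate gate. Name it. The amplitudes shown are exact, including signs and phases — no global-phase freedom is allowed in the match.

The unique candidate consistent with the amplitudes is S(w0).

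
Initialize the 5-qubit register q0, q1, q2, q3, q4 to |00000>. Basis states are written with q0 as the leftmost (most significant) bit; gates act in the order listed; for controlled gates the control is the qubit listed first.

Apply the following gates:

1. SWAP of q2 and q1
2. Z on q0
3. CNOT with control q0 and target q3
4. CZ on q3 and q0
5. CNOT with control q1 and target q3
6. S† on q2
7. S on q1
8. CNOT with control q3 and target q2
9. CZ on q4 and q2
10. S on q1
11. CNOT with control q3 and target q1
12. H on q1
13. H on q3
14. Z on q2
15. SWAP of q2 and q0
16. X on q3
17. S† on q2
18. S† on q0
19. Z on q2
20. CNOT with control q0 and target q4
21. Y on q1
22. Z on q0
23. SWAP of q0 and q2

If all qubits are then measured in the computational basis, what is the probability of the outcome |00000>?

A full measurement returns |00000> with probability 1/4.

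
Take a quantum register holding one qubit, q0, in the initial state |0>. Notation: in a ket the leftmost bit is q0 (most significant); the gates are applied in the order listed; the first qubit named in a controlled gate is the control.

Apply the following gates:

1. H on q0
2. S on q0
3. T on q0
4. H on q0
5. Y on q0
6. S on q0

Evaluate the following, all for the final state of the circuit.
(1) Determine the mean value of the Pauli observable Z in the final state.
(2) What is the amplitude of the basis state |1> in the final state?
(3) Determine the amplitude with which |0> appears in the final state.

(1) The observable Z averages to sqrt(2)/2.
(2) The final state's coefficient on |1> equals -1/2 - exp(3*I*pi/4)/2.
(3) The amplitude on |0> is -I/2 - exp(I*pi/4)/2.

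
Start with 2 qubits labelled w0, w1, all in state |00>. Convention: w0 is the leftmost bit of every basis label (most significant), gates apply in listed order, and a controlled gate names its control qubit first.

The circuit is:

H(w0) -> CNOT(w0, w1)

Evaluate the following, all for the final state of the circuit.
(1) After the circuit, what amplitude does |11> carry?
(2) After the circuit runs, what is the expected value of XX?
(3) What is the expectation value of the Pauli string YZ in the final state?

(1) The final state's coefficient on |11> equals sqrt(2)/2.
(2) The expectation value of XX is 1.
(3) The expectation value of YZ is 0.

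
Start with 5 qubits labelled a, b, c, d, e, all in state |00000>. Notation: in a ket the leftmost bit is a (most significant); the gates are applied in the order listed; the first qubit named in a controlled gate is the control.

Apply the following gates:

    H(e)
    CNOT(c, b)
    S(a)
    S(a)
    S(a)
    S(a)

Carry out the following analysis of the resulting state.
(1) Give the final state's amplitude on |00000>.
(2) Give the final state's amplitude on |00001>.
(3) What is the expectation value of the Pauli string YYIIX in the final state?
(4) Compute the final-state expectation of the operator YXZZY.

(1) |00000> carries amplitude sqrt(2)/2 in the final state. Key observation: steps 3-6 multiply out to the identity, so the circuit reduces to the remaining gates.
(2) |00001> carries amplitude sqrt(2)/2 in the final state.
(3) The expectation value of YYIIX is 0.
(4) In the final state, YXZZY has expectation 0.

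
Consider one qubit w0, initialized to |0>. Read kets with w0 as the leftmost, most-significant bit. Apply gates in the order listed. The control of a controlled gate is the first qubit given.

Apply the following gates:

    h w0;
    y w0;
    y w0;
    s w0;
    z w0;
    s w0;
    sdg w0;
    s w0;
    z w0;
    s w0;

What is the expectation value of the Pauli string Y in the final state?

In the final state, Y has expectation -1.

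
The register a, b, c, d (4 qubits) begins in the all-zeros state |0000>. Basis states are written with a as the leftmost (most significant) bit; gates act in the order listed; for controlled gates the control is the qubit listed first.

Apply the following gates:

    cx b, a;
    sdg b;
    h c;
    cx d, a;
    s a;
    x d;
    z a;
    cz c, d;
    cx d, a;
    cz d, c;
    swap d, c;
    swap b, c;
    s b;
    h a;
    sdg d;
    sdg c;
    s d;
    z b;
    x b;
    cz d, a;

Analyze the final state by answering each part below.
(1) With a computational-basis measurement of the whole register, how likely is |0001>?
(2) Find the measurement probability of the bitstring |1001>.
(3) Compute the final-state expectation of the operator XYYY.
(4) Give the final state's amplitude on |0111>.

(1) A full measurement returns |0001> with probability 1/4.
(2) A full measurement returns |1001> with probability 1/4.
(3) The expectation value of XYYY is 0.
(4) The final state's coefficient on |0111> equals 0.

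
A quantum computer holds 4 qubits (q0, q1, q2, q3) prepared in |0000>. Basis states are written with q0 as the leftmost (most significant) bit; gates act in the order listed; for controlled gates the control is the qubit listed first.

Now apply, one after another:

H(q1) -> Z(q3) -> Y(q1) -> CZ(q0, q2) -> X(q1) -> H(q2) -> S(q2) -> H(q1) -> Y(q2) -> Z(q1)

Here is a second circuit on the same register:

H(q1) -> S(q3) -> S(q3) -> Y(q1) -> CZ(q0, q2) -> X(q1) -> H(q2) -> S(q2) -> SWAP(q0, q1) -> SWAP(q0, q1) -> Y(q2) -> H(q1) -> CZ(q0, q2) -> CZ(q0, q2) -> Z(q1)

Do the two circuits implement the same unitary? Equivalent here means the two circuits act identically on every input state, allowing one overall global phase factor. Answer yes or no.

Yes: on every input state the two circuits agree up to one overall phase factor.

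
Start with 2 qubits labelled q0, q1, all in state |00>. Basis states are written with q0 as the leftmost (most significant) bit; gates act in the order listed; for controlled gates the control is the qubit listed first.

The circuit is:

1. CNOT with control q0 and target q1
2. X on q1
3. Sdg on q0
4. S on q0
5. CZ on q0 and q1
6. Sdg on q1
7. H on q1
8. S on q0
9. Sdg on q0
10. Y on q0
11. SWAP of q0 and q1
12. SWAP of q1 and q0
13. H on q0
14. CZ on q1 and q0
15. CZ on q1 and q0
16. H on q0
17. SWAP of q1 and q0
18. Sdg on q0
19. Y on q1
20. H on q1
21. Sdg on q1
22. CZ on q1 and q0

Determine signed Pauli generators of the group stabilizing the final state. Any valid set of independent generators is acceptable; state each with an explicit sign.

The final state is stabilized by the group generated by +YZ, -ZY; other independent generating sets are equally valid. Key observation: gates 12-17 undo each other exactly, leaving only the rest of the circuit to track.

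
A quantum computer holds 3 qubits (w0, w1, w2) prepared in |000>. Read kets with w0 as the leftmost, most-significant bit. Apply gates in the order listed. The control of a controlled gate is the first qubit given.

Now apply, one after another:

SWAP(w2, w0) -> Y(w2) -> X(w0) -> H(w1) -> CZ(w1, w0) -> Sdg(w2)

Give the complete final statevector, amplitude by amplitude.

After the circuit, the state carries amplitude sqrt(2)/2 on |101>, -sqrt(2)/2 on |111>, and 0 on every other basis state.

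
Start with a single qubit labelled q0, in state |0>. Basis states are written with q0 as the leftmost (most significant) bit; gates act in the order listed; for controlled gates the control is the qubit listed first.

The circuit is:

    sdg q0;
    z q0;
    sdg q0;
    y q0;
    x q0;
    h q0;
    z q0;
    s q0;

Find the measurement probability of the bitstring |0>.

The probability of measuring |0> is 1/2.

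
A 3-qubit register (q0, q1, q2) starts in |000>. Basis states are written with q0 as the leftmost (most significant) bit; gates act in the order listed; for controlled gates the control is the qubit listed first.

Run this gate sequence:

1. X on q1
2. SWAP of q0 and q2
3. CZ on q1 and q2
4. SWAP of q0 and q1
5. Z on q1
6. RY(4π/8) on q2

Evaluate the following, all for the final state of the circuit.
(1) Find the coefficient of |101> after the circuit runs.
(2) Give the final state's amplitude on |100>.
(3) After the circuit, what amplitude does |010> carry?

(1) The final state's coefficient on |101> equals sqrt(2)/2.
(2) The amplitude on |100> is sqrt(2)/2.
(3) The final state's coefficient on |010> equals 0.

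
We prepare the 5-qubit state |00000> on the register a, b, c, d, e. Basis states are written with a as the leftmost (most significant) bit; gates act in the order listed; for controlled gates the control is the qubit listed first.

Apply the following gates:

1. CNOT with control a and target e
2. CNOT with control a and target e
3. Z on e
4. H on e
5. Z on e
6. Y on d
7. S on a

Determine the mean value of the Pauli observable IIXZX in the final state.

The expectation value of IIXZX is 0. Key observation: the block from step 1 through step 2 cancels to the identity and can be dropped.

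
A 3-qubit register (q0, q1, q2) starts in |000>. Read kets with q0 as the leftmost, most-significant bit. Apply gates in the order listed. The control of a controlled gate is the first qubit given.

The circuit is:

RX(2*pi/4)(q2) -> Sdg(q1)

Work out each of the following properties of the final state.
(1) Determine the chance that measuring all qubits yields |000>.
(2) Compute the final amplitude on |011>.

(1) Outcome |000> occurs with probability 1/2.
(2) The final state's coefficient on |011> equals 0.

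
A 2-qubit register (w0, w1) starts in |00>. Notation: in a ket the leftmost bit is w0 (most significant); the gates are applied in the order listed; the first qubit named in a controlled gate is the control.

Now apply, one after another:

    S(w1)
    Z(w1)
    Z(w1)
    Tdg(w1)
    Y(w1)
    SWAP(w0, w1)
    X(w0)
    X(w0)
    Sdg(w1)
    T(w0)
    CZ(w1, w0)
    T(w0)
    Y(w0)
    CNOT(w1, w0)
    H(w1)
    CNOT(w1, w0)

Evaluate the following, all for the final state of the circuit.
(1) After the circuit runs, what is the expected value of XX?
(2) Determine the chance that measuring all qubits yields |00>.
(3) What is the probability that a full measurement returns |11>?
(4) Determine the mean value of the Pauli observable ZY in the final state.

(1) The expectation value of XX is 1. Key observation: the block from step 7 through step 8 cancels to the identity and can be dropped.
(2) Outcome |00> occurs with probability 1/2.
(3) A full measurement returns |11> with probability 1/2.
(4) In the final state, ZY has expectation 0.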